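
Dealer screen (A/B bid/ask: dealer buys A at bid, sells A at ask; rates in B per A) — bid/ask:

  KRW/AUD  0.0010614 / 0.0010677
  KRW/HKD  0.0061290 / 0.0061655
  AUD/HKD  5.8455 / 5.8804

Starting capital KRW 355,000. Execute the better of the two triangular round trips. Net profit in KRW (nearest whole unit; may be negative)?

Net profit: KRW 2,241

Best loop KRW → AUD → HKD → KRW:
KRW 355,000 × 0.0010614 (sell KRW at bid) = AUD 376.80
AUD 376.80 × 5.8455 (sell AUD at bid) = HKD 2,202.57
HKD 2,202.57 ÷ 0.0061655 (buy KRW at ask) = KRW 357,241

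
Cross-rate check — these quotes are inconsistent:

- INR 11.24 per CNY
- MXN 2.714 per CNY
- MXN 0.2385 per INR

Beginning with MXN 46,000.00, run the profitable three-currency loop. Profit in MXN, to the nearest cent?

Profitable loop is MXN → INR → CNY → MXN:
MXN 46,000.00 ÷ 0.2385 = INR 192,872.12
INR 192,872.12 ÷ 11.24 = CNY 17,159.44
CNY 17,159.44 × 2.714 = MXN 46,570.72
Profit = MXN 46,570.72 − MXN 46,000.00

Profit: MXN 570.72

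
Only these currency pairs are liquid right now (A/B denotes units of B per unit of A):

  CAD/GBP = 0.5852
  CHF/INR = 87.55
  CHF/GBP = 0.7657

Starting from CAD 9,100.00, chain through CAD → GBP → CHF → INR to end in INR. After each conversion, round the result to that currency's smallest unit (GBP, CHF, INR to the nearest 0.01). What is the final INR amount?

CAD 9,100.00 × 0.5852 = GBP 5,325.32
GBP 5,325.32 ÷ 0.7657 = CHF 6,954.84
CHF 6,954.84 × 87.55 = INR 608,896.24

INR 608,896.24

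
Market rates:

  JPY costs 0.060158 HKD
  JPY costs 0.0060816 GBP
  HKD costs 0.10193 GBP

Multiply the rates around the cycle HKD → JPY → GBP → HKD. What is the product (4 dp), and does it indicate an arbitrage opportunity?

0.9918 (arbitrage exists)

Around HKD → JPY → GBP → HKD: 1 ÷ 0.060158 × 0.0060816 ÷ 0.10193 = 0.991796
Product < 1; profitable direction is HKD → GBP → JPY → HKD.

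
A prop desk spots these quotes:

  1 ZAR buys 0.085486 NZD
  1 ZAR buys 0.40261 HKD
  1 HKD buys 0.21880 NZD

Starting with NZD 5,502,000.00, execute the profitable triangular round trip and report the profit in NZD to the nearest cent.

Profit: NZD 167,665.87

Profitable loop is NZD → ZAR → HKD → NZD:
NZD 5,502,000.00 ÷ 0.085486 = ZAR 64,361,415.90
ZAR 64,361,415.90 × 0.40261 = HKD 25,912,549.66
HKD 25,912,549.66 × 0.21880 = NZD 5,669,665.87
Profit = NZD 5,669,665.87 − NZD 5,502,000.00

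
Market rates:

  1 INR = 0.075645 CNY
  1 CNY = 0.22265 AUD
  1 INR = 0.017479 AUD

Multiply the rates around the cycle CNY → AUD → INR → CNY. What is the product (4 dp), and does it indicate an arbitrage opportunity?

Around CNY → AUD → INR → CNY: 1 × 0.22265 ÷ 0.017479 × 0.075645 = 0.963577
Product < 1; profitable direction is CNY → INR → AUD → CNY.

0.9636 (arbitrage exists)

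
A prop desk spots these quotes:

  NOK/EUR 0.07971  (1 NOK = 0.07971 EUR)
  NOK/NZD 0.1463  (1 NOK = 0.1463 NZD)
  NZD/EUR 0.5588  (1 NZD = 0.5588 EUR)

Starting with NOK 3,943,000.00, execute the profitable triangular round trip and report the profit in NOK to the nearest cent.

Profit: NOK 101,033.01

Profitable loop is NOK → NZD → EUR → NOK:
NOK 3,943,000.00 × 0.1463 = NZD 576,860.90
NZD 576,860.90 × 0.5588 = EUR 322,349.87
EUR 322,349.87 ÷ 0.07971 = NOK 4,044,033.01
Profit = NOK 4,044,033.01 − NOK 3,943,000.00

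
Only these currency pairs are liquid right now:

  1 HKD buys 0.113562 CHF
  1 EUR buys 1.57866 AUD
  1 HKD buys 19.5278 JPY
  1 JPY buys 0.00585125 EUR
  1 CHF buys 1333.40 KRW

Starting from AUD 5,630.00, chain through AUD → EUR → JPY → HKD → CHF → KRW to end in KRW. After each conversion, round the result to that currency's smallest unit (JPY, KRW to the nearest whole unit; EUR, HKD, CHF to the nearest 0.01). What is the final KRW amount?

KRW 4,726,196

AUD 5,630.00 ÷ 1.57866 = EUR 3,566.32
EUR 3,566.32 ÷ 0.00585125 = JPY 609,497
JPY 609,497 ÷ 19.5278 = HKD 31,211.76
HKD 31,211.76 × 0.113562 = CHF 3,544.47
CHF 3,544.47 × 1333.40 = KRW 4,726,196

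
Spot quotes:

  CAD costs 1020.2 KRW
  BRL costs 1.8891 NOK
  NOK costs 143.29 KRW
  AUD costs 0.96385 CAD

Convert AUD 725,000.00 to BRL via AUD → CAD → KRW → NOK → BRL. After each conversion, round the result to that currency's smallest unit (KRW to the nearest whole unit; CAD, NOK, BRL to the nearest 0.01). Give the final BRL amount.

AUD 725,000.00 × 0.96385 = CAD 698,791.25
CAD 698,791.25 × 1020.2 = KRW 712,906,833
KRW 712,906,833 ÷ 143.29 = NOK 4,975,272.75
NOK 4,975,272.75 ÷ 1.8891 = BRL 2,633,673.57

BRL 2,633,673.57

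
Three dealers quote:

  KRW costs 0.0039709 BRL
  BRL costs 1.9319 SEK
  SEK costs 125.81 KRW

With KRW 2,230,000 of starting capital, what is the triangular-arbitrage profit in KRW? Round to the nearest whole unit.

Profitable loop is KRW → SEK → BRL → KRW:
KRW 2,230,000 ÷ 125.81 = SEK 17,725.14
SEK 17,725.14 ÷ 1.9319 = BRL 9,174.98
BRL 9,174.98 ÷ 0.0039709 = KRW 2,310,554
Profit = KRW 2,310,554 − KRW 2,230,000

Profit: KRW 80,554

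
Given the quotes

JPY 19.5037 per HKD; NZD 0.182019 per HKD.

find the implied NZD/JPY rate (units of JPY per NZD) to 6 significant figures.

1 NZD ÷ 0.182019 = 5.49393 HKD
5.49393 HKD × 19.5037 = 107.152 JPY

NZD/JPY = 107.152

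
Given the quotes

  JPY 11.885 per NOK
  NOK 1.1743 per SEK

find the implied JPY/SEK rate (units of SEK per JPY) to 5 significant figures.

JPY/SEK = 0.071651

1 JPY ÷ 11.885 = 0.0841397 NOK
0.0841397 NOK ÷ 1.1743 = 0.0716509 SEK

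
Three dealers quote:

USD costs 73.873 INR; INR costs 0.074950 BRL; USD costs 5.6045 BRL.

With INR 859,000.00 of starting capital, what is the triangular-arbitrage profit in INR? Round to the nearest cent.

Profitable loop is INR → USD → BRL → INR:
INR 859,000.00 ÷ 73.873 = USD 11,628.06
USD 11,628.06 × 5.6045 = BRL 65,169.49
BRL 65,169.49 ÷ 0.074950 = INR 869,506.16
Profit = INR 869,506.16 − INR 859,000.00

Profit: INR 10,506.16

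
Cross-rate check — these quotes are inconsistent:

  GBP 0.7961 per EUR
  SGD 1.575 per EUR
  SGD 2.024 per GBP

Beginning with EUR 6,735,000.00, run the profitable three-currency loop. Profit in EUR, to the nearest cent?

Profit: EUR 155,253.08

Profitable loop is EUR → GBP → SGD → EUR:
EUR 6,735,000.00 × 0.7961 = GBP 5,361,733.50
GBP 5,361,733.50 × 2.024 = SGD 10,852,148.60
SGD 10,852,148.60 ÷ 1.575 = EUR 6,890,253.08
Profit = EUR 6,890,253.08 − EUR 6,735,000.00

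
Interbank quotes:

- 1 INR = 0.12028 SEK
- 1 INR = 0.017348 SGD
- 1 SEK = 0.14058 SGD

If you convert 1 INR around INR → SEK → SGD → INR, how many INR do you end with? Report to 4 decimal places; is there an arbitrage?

0.9747 (arbitrage exists)

Around INR → SEK → SGD → INR: 1 × 0.12028 × 0.14058 ÷ 0.017348 = 0.974692
Product < 1; profitable direction is INR → SGD → SEK → INR.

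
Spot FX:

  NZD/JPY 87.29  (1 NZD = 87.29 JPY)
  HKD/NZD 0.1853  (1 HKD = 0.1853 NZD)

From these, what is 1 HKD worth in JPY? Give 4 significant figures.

HKD/JPY = 16.17

1 HKD × 0.1853 = 0.1853 NZD
0.1853 NZD × 87.29 = 16.1748 JPY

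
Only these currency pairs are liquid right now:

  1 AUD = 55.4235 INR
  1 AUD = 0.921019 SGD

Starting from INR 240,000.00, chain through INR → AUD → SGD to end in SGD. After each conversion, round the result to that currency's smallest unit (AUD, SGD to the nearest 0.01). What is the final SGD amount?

SGD 3,988.28

INR 240,000.00 ÷ 55.4235 = AUD 4,330.29
AUD 4,330.29 × 0.921019 = SGD 3,988.28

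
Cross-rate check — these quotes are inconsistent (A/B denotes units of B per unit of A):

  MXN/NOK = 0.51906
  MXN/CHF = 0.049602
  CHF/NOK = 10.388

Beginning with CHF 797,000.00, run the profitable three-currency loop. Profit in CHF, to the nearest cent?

Profitable loop is CHF → MXN → NOK → CHF:
CHF 797,000.00 ÷ 0.049602 = MXN 16,067,900.49
MXN 16,067,900.49 × 0.51906 = NOK 8,340,204.43
NOK 8,340,204.43 ÷ 10.388 = CHF 802,869.12
Profit = CHF 802,869.12 − CHF 797,000.00

Profit: CHF 5,869.12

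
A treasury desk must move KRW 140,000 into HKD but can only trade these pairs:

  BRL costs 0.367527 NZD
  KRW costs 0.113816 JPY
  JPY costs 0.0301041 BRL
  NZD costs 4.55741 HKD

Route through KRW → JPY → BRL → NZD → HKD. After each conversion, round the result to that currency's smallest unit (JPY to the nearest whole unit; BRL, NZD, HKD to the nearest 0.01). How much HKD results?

HKD 803.47

KRW 140,000 × 0.113816 = JPY 15,934
JPY 15,934 × 0.0301041 = BRL 479.68
BRL 479.68 × 0.367527 = NZD 176.30
NZD 176.30 × 4.55741 = HKD 803.47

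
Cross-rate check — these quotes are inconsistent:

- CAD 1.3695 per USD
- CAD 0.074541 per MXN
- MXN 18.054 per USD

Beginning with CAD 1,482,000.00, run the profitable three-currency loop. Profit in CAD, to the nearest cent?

Profitable loop is CAD → MXN → USD → CAD:
CAD 1,482,000.00 ÷ 0.074541 = MXN 19,881,675.86
MXN 19,881,675.86 ÷ 18.054 = USD 1,101,233.85
USD 1,101,233.85 × 1.3695 = CAD 1,508,139.75
Profit = CAD 1,508,139.75 − CAD 1,482,000.00

Profit: CAD 26,139.75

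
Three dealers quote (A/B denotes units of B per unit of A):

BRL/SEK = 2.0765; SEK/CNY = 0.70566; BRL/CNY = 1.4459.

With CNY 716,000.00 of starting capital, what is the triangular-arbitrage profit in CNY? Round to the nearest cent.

Profit: CNY 9,608.23

Profitable loop is CNY → BRL → SEK → CNY:
CNY 716,000.00 ÷ 1.4459 = BRL 495,193.31
BRL 495,193.31 × 2.0765 = SEK 1,028,268.90
SEK 1,028,268.90 × 0.70566 = CNY 725,608.23
Profit = CNY 725,608.23 − CNY 716,000.00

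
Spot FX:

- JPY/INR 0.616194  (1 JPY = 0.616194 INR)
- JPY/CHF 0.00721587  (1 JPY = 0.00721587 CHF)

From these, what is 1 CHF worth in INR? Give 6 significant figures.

1 CHF ÷ 0.00721587 = 138.583 JPY
138.583 JPY × 0.616194 = 85.3943 INR

CHF/INR = 85.3943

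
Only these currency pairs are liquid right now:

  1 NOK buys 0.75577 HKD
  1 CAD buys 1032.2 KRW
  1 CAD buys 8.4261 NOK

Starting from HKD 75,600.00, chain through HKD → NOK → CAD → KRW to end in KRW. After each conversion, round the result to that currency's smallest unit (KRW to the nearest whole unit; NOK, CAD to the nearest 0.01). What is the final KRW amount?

KRW 12,253,762

HKD 75,600.00 ÷ 0.75577 = NOK 100,030.43
NOK 100,030.43 ÷ 8.4261 = CAD 11,871.50
CAD 11,871.50 × 1032.2 = KRW 12,253,762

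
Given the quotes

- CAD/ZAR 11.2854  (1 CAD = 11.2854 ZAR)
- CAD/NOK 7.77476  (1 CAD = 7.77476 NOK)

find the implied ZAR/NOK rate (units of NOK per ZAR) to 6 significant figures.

ZAR/NOK = 0.688922

1 ZAR ÷ 11.2854 = 0.0886101 CAD
0.0886101 CAD × 7.77476 = 0.688922 NOK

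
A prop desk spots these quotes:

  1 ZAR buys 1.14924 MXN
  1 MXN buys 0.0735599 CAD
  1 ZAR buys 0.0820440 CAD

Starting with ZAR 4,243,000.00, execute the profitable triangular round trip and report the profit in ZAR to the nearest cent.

Profitable loop is ZAR → MXN → CAD → ZAR:
ZAR 4,243,000.00 × 1.14924 = MXN 4,876,225.32
MXN 4,876,225.32 × 0.0735599 = CAD 358,694.65
CAD 358,694.65 ÷ 0.0820440 = ZAR 4,371,979.02
Profit = ZAR 4,371,979.02 − ZAR 4,243,000.00

Profit: ZAR 128,979.02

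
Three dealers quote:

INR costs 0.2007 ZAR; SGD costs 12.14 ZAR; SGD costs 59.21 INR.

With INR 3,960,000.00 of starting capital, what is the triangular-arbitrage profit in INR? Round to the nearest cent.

Profitable loop is INR → SGD → ZAR → INR:
INR 3,960,000.00 ÷ 59.21 = SGD 66,880.59
SGD 66,880.59 × 12.14 = ZAR 811,930.42
ZAR 811,930.42 ÷ 0.2007 = INR 4,045,492.86
Profit = INR 4,045,492.86 − INR 3,960,000.00

Profit: INR 85,492.86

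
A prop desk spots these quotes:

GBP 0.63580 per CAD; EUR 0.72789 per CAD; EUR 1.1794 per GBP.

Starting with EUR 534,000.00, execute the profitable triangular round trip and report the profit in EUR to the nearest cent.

Profitable loop is EUR → CAD → GBP → EUR:
EUR 534,000.00 ÷ 0.72789 = CAD 733,627.33
CAD 733,627.33 × 0.63580 = GBP 466,440.26
GBP 466,440.26 × 1.1794 = EUR 550,119.64
Profit = EUR 550,119.64 − EUR 534,000.00

Profit: EUR 16,119.64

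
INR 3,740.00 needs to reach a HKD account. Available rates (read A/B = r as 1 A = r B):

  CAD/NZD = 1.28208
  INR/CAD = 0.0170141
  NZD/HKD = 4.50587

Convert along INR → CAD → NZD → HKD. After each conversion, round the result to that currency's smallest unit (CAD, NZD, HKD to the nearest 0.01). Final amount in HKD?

INR 3,740.00 × 0.0170141 = CAD 63.63
CAD 63.63 × 1.28208 = NZD 81.58
NZD 81.58 × 4.50587 = HKD 367.59

HKD 367.59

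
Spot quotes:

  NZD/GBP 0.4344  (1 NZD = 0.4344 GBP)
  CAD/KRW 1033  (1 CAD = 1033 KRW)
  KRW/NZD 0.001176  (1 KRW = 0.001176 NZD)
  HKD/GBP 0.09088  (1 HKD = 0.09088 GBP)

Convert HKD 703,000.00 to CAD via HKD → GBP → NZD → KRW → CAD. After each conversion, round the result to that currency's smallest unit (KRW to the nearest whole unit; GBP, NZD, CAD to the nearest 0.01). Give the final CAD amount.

CAD 121,067.12

HKD 703,000.00 × 0.09088 = GBP 63,888.64
GBP 63,888.64 ÷ 0.4344 = NZD 147,073.30
NZD 147,073.30 ÷ 0.001176 = KRW 125,062,330
KRW 125,062,330 ÷ 1033 = CAD 121,067.12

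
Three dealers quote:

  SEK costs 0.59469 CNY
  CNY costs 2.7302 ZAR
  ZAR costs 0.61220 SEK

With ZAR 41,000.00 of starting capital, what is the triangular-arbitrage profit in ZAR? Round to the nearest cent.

Profit: ZAR 248.24

Profitable loop is ZAR → CNY → SEK → ZAR:
ZAR 41,000.00 ÷ 2.7302 = CNY 15,017.21
CNY 15,017.21 ÷ 0.59469 = SEK 25,252.17
SEK 25,252.17 ÷ 0.61220 = ZAR 41,248.24
Profit = ZAR 41,248.24 − ZAR 41,000.00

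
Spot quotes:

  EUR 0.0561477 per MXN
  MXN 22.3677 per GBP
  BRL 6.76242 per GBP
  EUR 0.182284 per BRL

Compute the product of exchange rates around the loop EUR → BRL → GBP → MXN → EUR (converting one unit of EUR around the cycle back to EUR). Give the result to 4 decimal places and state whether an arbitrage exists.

1.0188 (arbitrage exists)

Around EUR → BRL → GBP → MXN → EUR: 1 ÷ 0.182284 ÷ 6.76242 × 22.3677 × 0.0561477 = 1.018832
Product > 1; profitable direction is EUR → BRL → GBP → MXN → EUR.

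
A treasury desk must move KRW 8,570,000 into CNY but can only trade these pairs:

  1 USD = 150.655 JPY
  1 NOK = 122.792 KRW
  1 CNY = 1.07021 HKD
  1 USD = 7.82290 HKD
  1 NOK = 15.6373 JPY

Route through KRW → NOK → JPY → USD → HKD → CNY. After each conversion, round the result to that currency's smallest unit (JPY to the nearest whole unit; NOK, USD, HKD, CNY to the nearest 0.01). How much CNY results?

KRW 8,570,000 ÷ 122.792 = NOK 69,792.82
NOK 69,792.82 × 15.6373 = JPY 1,091,371
JPY 1,091,371 ÷ 150.655 = USD 7,244.17
USD 7,244.17 × 7.82290 = HKD 56,670.42
HKD 56,670.42 ÷ 1.07021 = CNY 52,952.62

CNY 52,952.62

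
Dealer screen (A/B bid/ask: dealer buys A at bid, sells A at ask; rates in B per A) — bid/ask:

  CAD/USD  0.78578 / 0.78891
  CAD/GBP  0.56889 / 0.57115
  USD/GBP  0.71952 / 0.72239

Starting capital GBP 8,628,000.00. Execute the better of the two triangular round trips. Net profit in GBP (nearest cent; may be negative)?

Best loop GBP → USD → CAD → GBP:
GBP 8,628,000.00 ÷ 0.72239 (buy USD at ask) = USD 11,943,686.93
USD 11,943,686.93 ÷ 0.78891 (buy CAD at ask) = CAD 15,139,479.70
CAD 15,139,479.70 × 0.56889 (sell CAD at bid) = GBP 8,612,698.61

Net result: GBP -15,301.39 (no profitable arbitrage after spreads)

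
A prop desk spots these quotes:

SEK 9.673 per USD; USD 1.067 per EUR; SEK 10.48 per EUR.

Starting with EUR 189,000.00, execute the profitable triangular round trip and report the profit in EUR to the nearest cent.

Profit: EUR 2,909.94

Profitable loop is EUR → SEK → USD → EUR:
EUR 189,000.00 × 10.48 = SEK 1,980,720.00
SEK 1,980,720.00 ÷ 9.673 = USD 204,767.91
USD 204,767.91 ÷ 1.067 = EUR 191,909.94
Profit = EUR 191,909.94 − EUR 189,000.00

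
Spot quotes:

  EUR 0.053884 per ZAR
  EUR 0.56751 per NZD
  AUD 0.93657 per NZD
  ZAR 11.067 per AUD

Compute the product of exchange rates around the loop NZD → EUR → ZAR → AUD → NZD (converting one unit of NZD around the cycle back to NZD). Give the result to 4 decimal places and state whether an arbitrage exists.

Around NZD → EUR → ZAR → AUD → NZD: 1 × 0.56751 ÷ 0.053884 ÷ 11.067 ÷ 0.93657 = 1.016117
Product > 1; profitable direction is NZD → EUR → ZAR → AUD → NZD.

1.0161 (arbitrage exists)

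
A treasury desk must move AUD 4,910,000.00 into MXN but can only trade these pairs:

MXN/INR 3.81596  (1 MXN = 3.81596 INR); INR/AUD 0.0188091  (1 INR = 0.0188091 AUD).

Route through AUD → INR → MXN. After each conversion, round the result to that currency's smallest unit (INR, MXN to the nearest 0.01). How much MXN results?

MXN 68,408,436.26

AUD 4,910,000.00 ÷ 0.0188091 = INR 261,043,856.43
INR 261,043,856.43 ÷ 3.81596 = MXN 68,408,436.26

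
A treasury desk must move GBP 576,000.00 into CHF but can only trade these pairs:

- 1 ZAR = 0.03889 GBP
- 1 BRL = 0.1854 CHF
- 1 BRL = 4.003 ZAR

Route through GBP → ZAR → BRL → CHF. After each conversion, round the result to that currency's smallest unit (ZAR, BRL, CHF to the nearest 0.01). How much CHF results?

CHF 685,975.62

GBP 576,000.00 ÷ 0.03889 = ZAR 14,811,005.40
ZAR 14,811,005.40 ÷ 4.003 = BRL 3,699,976.37
BRL 3,699,976.37 × 0.1854 = CHF 685,975.62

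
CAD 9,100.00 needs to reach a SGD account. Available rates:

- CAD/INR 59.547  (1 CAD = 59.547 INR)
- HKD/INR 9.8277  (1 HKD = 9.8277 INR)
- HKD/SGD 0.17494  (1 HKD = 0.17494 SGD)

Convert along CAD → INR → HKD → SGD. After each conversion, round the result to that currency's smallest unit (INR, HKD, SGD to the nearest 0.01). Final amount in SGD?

CAD 9,100.00 × 59.547 = INR 541,877.70
INR 541,877.70 ÷ 9.8277 = HKD 55,137.79
HKD 55,137.79 × 0.17494 = SGD 9,645.80

SGD 9,645.80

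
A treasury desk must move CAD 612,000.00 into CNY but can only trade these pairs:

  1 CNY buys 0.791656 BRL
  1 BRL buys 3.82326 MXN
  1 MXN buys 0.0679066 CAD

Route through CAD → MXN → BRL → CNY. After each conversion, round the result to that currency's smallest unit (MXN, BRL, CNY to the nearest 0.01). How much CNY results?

CNY 2,977,618.78

CAD 612,000.00 ÷ 0.0679066 = MXN 9,012,378.77
MXN 9,012,378.77 ÷ 3.82326 = BRL 2,357,249.77
BRL 2,357,249.77 ÷ 0.791656 = CNY 2,977,618.78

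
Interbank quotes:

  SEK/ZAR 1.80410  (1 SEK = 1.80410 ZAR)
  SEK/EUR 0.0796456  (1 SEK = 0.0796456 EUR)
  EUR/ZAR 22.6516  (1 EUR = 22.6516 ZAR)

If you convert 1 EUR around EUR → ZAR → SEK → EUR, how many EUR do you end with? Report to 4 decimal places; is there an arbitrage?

1.0000 (no arbitrage)

Around EUR → ZAR → SEK → EUR: 1 × 22.6516 ÷ 1.80410 × 0.0796456 = 1.000000
Product ≈ 1 (deviation 0.000%, within rounding noise).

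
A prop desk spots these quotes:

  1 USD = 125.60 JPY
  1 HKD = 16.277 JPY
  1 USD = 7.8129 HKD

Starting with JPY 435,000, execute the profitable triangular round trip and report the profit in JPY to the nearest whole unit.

Profitable loop is JPY → USD → HKD → JPY:
JPY 435,000 ÷ 125.60 = USD 3,463.38
USD 3,463.38 × 7.8129 = HKD 27,059.01
HKD 27,059.01 × 16.277 = JPY 440,439
Profit = JPY 440,439 − JPY 435,000

Profit: JPY 5,439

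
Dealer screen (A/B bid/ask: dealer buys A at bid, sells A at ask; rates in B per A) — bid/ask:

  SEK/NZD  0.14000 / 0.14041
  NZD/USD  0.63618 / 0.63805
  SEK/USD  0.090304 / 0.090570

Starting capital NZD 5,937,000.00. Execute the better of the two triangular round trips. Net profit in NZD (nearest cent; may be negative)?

Best loop NZD → SEK → USD → NZD:
NZD 5,937,000.00 ÷ 0.14041 (buy SEK at ask) = SEK 42,283,313.15
SEK 42,283,313.15 × 0.090304 (sell SEK at bid) = USD 3,818,352.31
USD 3,818,352.31 ÷ 0.63805 (buy NZD at ask) = NZD 5,984,409.23

Net profit: NZD 47,409.23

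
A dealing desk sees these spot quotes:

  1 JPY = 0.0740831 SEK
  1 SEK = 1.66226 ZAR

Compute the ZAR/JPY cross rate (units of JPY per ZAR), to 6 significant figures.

1 ZAR ÷ 1.66226 = 0.601591 SEK
0.601591 SEK ÷ 0.0740831 = 8.12048 JPY

ZAR/JPY = 8.12048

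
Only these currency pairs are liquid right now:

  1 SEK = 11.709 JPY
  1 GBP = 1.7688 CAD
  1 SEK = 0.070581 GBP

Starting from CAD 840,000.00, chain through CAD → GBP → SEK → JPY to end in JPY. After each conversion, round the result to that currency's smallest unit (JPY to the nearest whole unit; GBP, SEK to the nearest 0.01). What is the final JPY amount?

CAD 840,000.00 ÷ 1.7688 = GBP 474,898.24
GBP 474,898.24 ÷ 0.070581 = SEK 6,728,414.73
SEK 6,728,414.73 × 11.709 = JPY 78,783,008

JPY 78,783,008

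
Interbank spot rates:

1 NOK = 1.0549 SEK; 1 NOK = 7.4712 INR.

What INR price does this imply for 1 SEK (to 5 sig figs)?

1 SEK ÷ 1.0549 = 0.947957 NOK
0.947957 NOK × 7.4712 = 7.08238 INR

SEK/INR = 7.0824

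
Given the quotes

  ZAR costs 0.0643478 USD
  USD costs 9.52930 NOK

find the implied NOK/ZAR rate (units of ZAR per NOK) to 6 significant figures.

1 NOK ÷ 9.52930 = 0.10494 USD
0.10494 USD ÷ 0.0643478 = 1.63082 ZAR

NOK/ZAR = 1.63082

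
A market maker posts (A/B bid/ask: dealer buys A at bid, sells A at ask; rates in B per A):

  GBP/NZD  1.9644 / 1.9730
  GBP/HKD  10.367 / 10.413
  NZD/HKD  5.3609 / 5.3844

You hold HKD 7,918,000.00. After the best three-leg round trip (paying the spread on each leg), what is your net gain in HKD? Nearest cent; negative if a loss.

Best loop HKD → GBP → NZD → HKD:
HKD 7,918,000.00 ÷ 10.413 (buy GBP at ask) = GBP 760,395.66
GBP 760,395.66 × 1.9644 (sell GBP at bid) = NZD 1,493,721.23
NZD 1,493,721.23 × 5.3609 (sell NZD at bid) = HKD 8,007,690.16

Net profit: HKD 89,690.16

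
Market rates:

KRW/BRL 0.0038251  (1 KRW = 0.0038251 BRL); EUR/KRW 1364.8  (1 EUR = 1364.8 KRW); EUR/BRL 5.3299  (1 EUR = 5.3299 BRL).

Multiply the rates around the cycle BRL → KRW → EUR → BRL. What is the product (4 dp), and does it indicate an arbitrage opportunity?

Around BRL → KRW → EUR → BRL: 1 ÷ 0.0038251 ÷ 1364.8 × 5.3299 = 1.020957
Product > 1; profitable direction is BRL → KRW → EUR → BRL.

1.0210 (arbitrage exists)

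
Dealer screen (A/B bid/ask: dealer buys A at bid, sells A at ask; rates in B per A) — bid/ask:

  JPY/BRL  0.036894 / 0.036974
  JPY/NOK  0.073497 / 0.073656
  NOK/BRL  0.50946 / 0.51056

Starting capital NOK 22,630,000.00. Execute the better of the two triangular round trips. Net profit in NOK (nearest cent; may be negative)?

Net profit: NOK 287,530.64

Best loop NOK → BRL → JPY → NOK:
NOK 22,630,000.00 × 0.50946 (sell NOK at bid) = BRL 11,529,079.80
BRL 11,529,079.80 ÷ 0.036974 (buy JPY at ask) = JPY 311,815,865
JPY 311,815,865 × 0.073497 (sell JPY at bid) = NOK 22,917,530.64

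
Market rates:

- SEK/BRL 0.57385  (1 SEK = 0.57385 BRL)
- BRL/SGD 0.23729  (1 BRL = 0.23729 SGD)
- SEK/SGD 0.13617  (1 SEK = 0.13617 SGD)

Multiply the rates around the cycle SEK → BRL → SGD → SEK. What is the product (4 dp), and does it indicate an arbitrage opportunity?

1.0000 (no arbitrage)

Around SEK → BRL → SGD → SEK: 1 × 0.57385 × 0.23729 ÷ 0.13617 = 0.999992
Product ≈ 1 (deviation 0.001%, within rounding noise).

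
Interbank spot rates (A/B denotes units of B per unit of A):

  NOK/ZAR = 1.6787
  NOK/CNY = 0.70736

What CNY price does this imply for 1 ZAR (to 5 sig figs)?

1 ZAR ÷ 1.6787 = 0.595699 NOK
0.595699 NOK × 0.70736 = 0.421374 CNY

ZAR/CNY = 0.42137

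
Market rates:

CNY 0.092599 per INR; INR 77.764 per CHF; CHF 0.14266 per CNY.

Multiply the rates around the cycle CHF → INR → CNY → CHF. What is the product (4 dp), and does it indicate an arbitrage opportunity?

Around CHF → INR → CNY → CHF: 1 × 77.764 × 0.092599 × 0.14266 = 1.027276
Product > 1; profitable direction is CHF → INR → CNY → CHF.

1.0273 (arbitrage exists)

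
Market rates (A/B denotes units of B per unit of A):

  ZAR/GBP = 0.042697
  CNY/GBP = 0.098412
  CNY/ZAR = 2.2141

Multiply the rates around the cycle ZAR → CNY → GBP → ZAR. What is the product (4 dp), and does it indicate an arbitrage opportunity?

Around ZAR → CNY → GBP → ZAR: 1 ÷ 2.2141 × 0.098412 ÷ 0.042697 = 1.041007
Product > 1; profitable direction is ZAR → CNY → GBP → ZAR.

1.0410 (arbitrage exists)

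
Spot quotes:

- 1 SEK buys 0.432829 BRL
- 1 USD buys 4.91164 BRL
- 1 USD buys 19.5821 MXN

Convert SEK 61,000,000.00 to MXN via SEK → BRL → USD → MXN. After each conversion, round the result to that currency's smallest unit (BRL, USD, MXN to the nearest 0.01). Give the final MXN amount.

SEK 61,000,000.00 × 0.432829 = BRL 26,402,569.00
BRL 26,402,569.00 ÷ 4.91164 = USD 5,375,509.81
USD 5,375,509.81 × 19.5821 = MXN 105,263,770.65

MXN 105,263,770.65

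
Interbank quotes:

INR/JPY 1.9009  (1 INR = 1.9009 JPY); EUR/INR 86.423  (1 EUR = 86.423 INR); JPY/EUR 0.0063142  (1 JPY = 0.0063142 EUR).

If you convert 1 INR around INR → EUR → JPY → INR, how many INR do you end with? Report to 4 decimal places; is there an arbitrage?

Around INR → EUR → JPY → INR: 1 ÷ 86.423 ÷ 0.0063142 ÷ 1.9009 = 0.964036
Product < 1; profitable direction is INR → JPY → EUR → INR.

0.9640 (arbitrage exists)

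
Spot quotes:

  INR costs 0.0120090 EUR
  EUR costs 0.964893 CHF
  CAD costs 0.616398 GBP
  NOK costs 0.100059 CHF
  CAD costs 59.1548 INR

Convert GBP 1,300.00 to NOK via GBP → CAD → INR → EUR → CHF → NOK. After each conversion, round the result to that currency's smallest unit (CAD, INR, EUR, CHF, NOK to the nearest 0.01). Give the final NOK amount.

GBP 1,300.00 ÷ 0.616398 = CAD 2,109.03
CAD 2,109.03 × 59.1548 = INR 124,759.25
INR 124,759.25 × 0.0120090 = EUR 1,498.23
EUR 1,498.23 × 0.964893 = CHF 1,445.63
CHF 1,445.63 ÷ 0.100059 = NOK 14,447.78

NOK 14,447.78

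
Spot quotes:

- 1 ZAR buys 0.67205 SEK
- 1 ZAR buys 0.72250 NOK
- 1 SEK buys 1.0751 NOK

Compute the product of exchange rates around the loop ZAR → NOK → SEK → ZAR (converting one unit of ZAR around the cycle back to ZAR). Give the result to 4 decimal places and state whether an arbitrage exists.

Around ZAR → NOK → SEK → ZAR: 1 × 0.72250 ÷ 1.0751 ÷ 0.67205 = 0.999971
Product ≈ 1 (deviation 0.003%, within rounding noise).

1.0000 (no arbitrage)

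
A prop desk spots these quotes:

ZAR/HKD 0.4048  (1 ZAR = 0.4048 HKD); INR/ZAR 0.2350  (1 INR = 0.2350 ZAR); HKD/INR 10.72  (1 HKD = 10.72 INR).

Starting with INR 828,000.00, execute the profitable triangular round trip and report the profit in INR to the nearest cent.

Profit: INR 16,371.35

Profitable loop is INR → ZAR → HKD → INR:
INR 828,000.00 × 0.2350 = ZAR 194,580.00
ZAR 194,580.00 × 0.4048 = HKD 78,765.98
HKD 78,765.98 × 10.72 = INR 844,371.35
Profit = INR 844,371.35 − INR 828,000.00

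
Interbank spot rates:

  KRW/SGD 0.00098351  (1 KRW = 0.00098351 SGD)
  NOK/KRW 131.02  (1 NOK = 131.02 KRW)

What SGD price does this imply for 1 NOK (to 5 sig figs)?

1 NOK × 131.02 = 131.02 KRW
131.02 KRW × 0.00098351 = 0.128859 SGD

NOK/SGD = 0.12886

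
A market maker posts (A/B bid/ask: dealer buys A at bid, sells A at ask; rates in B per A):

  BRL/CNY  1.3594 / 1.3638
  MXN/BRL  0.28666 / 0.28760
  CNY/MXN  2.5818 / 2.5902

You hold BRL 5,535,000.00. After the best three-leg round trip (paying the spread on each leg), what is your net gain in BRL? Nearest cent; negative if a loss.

Best loop BRL → CNY → MXN → BRL:
BRL 5,535,000.00 × 1.3594 (sell BRL at bid) = CNY 7,524,279.00
CNY 7,524,279.00 × 2.5818 (sell CNY at bid) = MXN 19,426,183.52
MXN 19,426,183.52 × 0.28666 (sell MXN at bid) = BRL 5,568,709.77

Net profit: BRL 33,709.77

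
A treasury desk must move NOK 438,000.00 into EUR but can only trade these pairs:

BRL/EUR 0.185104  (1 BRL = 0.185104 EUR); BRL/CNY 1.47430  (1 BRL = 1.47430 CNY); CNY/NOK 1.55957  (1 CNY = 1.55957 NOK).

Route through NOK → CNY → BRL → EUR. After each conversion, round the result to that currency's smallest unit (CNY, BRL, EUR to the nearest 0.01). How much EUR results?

EUR 35,261.37

NOK 438,000.00 ÷ 1.55957 = CNY 280,846.64
CNY 280,846.64 ÷ 1.47430 = BRL 190,494.91
BRL 190,494.91 × 0.185104 = EUR 35,261.37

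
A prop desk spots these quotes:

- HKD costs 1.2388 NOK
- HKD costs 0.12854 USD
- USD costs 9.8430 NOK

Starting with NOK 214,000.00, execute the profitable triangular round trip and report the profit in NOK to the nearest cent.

Profitable loop is NOK → HKD → USD → NOK:
NOK 214,000.00 ÷ 1.2388 = HKD 172,747.82
HKD 172,747.82 × 0.12854 = USD 22,205.00
USD 22,205.00 × 9.8430 = NOK 218,563.86
Profit = NOK 218,563.86 − NOK 214,000.00

Profit: NOK 4,563.86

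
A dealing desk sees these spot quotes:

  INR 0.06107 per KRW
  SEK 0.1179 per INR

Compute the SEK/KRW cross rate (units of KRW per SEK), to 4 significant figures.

SEK/KRW = 138.9

1 SEK ÷ 0.1179 = 8.48176 INR
8.48176 INR ÷ 0.06107 = 138.886 KRW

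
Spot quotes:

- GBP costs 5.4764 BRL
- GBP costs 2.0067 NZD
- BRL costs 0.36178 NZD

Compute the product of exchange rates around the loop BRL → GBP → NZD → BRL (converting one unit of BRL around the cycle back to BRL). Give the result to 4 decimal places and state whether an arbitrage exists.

Around BRL → GBP → NZD → BRL: 1 ÷ 5.4764 × 2.0067 ÷ 0.36178 = 1.012844
Product > 1; profitable direction is BRL → GBP → NZD → BRL.

1.0128 (arbitrage exists)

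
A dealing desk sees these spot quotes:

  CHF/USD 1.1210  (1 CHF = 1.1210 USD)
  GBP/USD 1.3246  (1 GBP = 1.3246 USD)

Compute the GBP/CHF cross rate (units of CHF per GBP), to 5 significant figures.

GBP/CHF = 1.1816

1 GBP × 1.3246 = 1.3246 USD
1.3246 USD ÷ 1.1210 = 1.18162 CHF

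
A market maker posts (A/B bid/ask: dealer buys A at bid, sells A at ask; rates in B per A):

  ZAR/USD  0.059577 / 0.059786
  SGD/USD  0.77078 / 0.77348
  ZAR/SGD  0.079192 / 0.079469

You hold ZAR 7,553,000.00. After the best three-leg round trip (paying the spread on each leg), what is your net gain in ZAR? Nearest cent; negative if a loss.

Net profit: ZAR 158,373.44

Best loop ZAR → SGD → USD → ZAR:
ZAR 7,553,000.00 × 0.079192 (sell ZAR at bid) = SGD 598,137.18
SGD 598,137.18 × 0.77078 (sell SGD at bid) = USD 461,032.17
USD 461,032.17 ÷ 0.059786 (buy ZAR at ask) = ZAR 7,711,373.44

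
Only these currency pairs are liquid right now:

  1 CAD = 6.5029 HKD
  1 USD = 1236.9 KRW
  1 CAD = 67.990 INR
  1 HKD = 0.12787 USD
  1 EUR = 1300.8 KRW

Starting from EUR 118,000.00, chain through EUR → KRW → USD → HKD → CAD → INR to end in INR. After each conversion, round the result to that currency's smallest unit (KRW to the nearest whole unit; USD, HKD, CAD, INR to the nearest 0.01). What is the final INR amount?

EUR 118,000.00 × 1300.8 = KRW 153,494,400
KRW 153,494,400 ÷ 1236.9 = USD 124,096.05
USD 124,096.05 ÷ 0.12787 = HKD 970,486.04
HKD 970,486.04 ÷ 6.5029 = CAD 149,238.96
CAD 149,238.96 × 67.990 = INR 10,146,756.89

INR 10,146,756.89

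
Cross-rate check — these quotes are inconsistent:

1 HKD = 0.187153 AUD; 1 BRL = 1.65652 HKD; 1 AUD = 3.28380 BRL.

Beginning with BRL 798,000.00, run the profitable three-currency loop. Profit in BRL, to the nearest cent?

Profit: BRL 14,405.90

Profitable loop is BRL → HKD → AUD → BRL:
BRL 798,000.00 × 1.65652 = HKD 1,321,902.96
HKD 1,321,902.96 × 0.187153 = AUD 247,398.10
AUD 247,398.10 × 3.28380 = BRL 812,405.90
Profit = BRL 812,405.90 − BRL 798,000.00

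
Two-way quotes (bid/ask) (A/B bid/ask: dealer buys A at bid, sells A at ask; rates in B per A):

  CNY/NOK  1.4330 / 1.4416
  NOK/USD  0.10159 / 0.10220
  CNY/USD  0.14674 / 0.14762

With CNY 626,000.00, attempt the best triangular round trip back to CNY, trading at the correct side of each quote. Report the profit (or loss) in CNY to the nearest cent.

Net result: CNY -2,513.32 (no profitable arbitrage after spreads)

Best loop CNY → USD → NOK → CNY:
CNY 626,000.00 × 0.14674 (sell CNY at bid) = USD 91,859.24
USD 91,859.24 ÷ 0.10220 (buy NOK at ask) = NOK 898,818.40
NOK 898,818.40 ÷ 1.4416 (buy CNY at ask) = CNY 623,486.68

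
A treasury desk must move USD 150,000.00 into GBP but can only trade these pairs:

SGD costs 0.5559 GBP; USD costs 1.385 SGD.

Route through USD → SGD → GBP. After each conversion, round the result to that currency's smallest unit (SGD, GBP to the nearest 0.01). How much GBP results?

GBP 115,488.22

USD 150,000.00 × 1.385 = SGD 207,750.00
SGD 207,750.00 × 0.5559 = GBP 115,488.22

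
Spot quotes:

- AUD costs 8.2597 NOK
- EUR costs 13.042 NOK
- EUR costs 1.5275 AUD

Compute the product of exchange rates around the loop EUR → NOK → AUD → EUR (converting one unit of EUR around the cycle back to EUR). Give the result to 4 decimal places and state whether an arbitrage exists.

Around EUR → NOK → AUD → EUR: 1 × 13.042 ÷ 8.2597 ÷ 1.5275 = 1.033710
Product > 1; profitable direction is EUR → NOK → AUD → EUR.

1.0337 (arbitrage exists)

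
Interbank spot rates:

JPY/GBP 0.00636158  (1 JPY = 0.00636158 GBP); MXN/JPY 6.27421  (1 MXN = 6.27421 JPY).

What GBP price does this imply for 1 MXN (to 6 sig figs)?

MXN/GBP = 0.0399139

1 MXN × 6.27421 = 6.27421 JPY
6.27421 JPY × 0.00636158 = 0.0399139 GBP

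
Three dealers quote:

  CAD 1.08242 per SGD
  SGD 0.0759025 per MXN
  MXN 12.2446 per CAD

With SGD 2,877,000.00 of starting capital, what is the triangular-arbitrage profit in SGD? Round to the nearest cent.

Profit: SGD 17,252.07

Profitable loop is SGD → CAD → MXN → SGD:
SGD 2,877,000.00 × 1.08242 = CAD 3,114,122.34
CAD 3,114,122.34 × 12.2446 = MXN 38,131,182.40
MXN 38,131,182.40 × 0.0759025 = SGD 2,894,252.07
Profit = SGD 2,894,252.07 − SGD 2,877,000.00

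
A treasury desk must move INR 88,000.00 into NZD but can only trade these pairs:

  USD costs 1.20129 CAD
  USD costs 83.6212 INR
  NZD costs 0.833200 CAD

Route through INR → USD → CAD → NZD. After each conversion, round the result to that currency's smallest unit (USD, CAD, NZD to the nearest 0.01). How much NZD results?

NZD 1,517.27

INR 88,000.00 ÷ 83.6212 = USD 1,052.36
USD 1,052.36 × 1.20129 = CAD 1,264.19
CAD 1,264.19 ÷ 0.833200 = NZD 1,517.27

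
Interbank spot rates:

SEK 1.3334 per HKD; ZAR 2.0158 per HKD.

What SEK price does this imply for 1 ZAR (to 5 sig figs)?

ZAR/SEK = 0.66147

1 ZAR ÷ 2.0158 = 0.496081 HKD
0.496081 HKD × 1.3334 = 0.661474 SEK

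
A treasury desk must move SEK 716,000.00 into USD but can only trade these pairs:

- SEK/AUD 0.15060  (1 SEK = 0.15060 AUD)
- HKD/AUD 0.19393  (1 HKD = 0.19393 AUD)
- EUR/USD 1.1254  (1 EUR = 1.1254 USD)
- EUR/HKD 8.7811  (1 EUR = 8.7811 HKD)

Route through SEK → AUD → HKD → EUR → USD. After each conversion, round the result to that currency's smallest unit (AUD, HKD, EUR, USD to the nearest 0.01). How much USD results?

SEK 716,000.00 × 0.15060 = AUD 107,829.60
AUD 107,829.60 ÷ 0.19393 = HKD 556,023.31
HKD 556,023.31 ÷ 8.7811 = EUR 63,320.46
EUR 63,320.46 × 1.1254 = USD 71,260.85

USD 71,260.85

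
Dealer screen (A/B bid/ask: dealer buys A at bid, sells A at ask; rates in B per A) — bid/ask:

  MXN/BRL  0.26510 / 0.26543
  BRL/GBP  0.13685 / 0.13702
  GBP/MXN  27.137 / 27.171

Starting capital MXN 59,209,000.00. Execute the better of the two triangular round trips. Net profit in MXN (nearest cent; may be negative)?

Net profit: MXN 707,734.15

Best loop MXN → GBP → BRL → MXN:
MXN 59,209,000.00 ÷ 27.171 (buy GBP at ask) = GBP 2,179,124.80
GBP 2,179,124.80 ÷ 0.13702 (buy BRL at ask) = BRL 15,903,698.75
BRL 15,903,698.75 ÷ 0.26543 (buy MXN at ask) = MXN 59,916,734.15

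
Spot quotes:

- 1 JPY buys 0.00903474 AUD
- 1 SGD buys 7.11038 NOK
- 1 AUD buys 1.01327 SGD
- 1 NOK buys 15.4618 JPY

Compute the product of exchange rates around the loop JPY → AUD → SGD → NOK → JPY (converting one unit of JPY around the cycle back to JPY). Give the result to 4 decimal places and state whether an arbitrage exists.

Around JPY → AUD → SGD → NOK → JPY: 1 × 0.00903474 × 1.01327 × 7.11038 × 15.4618 = 1.006453
Product > 1; profitable direction is JPY → AUD → SGD → NOK → JPY.

1.0065 (arbitrage exists)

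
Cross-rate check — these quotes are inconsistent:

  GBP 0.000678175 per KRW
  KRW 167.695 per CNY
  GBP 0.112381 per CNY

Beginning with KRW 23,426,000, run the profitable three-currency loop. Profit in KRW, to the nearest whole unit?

Profitable loop is KRW → GBP → CNY → KRW:
KRW 23,426,000 × 0.000678175 = GBP 15,886.93
GBP 15,886.93 ÷ 0.112381 = CNY 141,366.67
CNY 141,366.67 × 167.695 = KRW 23,706,483
Profit = KRW 23,706,483 − KRW 23,426,000

Profit: KRW 280,483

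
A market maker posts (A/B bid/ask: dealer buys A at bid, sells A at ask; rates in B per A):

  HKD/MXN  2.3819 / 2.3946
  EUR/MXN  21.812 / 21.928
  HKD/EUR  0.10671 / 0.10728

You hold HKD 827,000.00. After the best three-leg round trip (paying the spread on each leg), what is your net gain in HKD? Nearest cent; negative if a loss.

Net profit: HKD 10,358.14

Best loop HKD → MXN → EUR → HKD:
HKD 827,000.00 × 2.3819 (sell HKD at bid) = MXN 1,969,831.30
MXN 1,969,831.30 ÷ 21.928 (buy EUR at ask) = EUR 89,831.78
EUR 89,831.78 ÷ 0.10728 (buy HKD at ask) = HKD 837,358.14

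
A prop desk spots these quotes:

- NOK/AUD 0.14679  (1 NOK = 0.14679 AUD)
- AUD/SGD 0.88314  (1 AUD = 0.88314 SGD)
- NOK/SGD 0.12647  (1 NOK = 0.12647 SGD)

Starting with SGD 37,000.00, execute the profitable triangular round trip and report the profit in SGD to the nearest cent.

Profit: SGD 926.28

Profitable loop is SGD → NOK → AUD → SGD:
SGD 37,000.00 ÷ 0.12647 = NOK 292,559.50
NOK 292,559.50 × 0.14679 = AUD 42,944.81
AUD 42,944.81 × 0.88314 = SGD 37,926.28
Profit = SGD 37,926.28 − SGD 37,000.00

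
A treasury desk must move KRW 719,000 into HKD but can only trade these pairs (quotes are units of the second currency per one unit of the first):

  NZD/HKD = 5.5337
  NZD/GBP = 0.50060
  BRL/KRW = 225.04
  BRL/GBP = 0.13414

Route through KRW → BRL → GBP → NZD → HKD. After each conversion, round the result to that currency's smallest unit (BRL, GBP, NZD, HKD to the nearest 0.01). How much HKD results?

HKD 4,737.57

KRW 719,000 ÷ 225.04 = BRL 3,194.99
BRL 3,194.99 × 0.13414 = GBP 428.58
GBP 428.58 ÷ 0.50060 = NZD 856.13
NZD 856.13 × 5.5337 = HKD 4,737.57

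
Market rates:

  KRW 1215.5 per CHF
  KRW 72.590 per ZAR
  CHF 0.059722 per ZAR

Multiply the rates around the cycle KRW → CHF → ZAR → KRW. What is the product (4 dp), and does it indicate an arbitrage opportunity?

Around KRW → CHF → ZAR → KRW: 1 ÷ 1215.5 ÷ 0.059722 × 72.590 = 0.999971
Product ≈ 1 (deviation 0.003%, within rounding noise).

1.0000 (no arbitrage)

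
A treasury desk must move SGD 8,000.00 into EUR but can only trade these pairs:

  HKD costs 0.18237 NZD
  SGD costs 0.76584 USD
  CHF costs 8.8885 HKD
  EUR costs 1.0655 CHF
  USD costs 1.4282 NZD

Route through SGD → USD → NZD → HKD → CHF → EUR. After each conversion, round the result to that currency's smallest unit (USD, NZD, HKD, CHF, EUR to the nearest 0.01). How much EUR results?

EUR 5,066.19

SGD 8,000.00 × 0.76584 = USD 6,126.72
USD 6,126.72 × 1.4282 = NZD 8,750.18
NZD 8,750.18 ÷ 0.18237 = HKD 47,980.37
HKD 47,980.37 ÷ 8.8885 = CHF 5,398.03
CHF 5,398.03 ÷ 1.0655 = EUR 5,066.19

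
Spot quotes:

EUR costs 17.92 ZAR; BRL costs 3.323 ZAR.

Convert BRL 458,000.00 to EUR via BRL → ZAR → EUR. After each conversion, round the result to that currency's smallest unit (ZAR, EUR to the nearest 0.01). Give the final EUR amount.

BRL 458,000.00 × 3.323 = ZAR 1,521,934.00
ZAR 1,521,934.00 ÷ 17.92 = EUR 84,929.35

EUR 84,929.35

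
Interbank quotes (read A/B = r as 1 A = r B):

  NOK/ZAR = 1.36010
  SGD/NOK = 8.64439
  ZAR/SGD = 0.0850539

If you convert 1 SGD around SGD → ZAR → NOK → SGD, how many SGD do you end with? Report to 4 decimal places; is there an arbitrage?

Around SGD → ZAR → NOK → SGD: 1 ÷ 0.0850539 ÷ 1.36010 ÷ 8.64439 = 1.000001
Product ≈ 1 (deviation 0.000%, within rounding noise).

1.0000 (no arbitrage)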